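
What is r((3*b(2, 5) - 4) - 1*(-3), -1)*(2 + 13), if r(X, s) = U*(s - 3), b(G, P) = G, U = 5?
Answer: -300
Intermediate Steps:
r(X, s) = -15 + 5*s (r(X, s) = 5*(s - 3) = 5*(-3 + s) = -15 + 5*s)
r((3*b(2, 5) - 4) - 1*(-3), -1)*(2 + 13) = (-15 + 5*(-1))*(2 + 13) = (-15 - 5)*15 = -20*15 = -300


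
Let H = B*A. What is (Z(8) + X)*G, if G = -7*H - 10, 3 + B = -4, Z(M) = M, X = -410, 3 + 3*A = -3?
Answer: 43416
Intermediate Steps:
A = -2 (A = -1 + (⅓)*(-3) = -1 - 1 = -2)
B = -7 (B = -3 - 4 = -7)
H = 14 (H = -7*(-2) = 14)
G = -108 (G = -7*14 - 10 = -98 - 10 = -108)
(Z(8) + X)*G = (8 - 410)*(-108) = -402*(-108) = 43416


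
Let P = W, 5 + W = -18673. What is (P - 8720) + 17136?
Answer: -10262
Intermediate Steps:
W = -18678 (W = -5 - 18673 = -18678)
P = -18678
(P - 8720) + 17136 = (-18678 - 8720) + 17136 = -27398 + 17136 = -10262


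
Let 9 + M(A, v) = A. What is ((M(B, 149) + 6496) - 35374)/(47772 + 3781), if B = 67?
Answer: -28820/51553 ≈ -0.55904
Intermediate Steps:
M(A, v) = -9 + A
((M(B, 149) + 6496) - 35374)/(47772 + 3781) = (((-9 + 67) + 6496) - 35374)/(47772 + 3781) = ((58 + 6496) - 35374)/51553 = (6554 - 35374)*(1/51553) = -28820*1/51553 = -28820/51553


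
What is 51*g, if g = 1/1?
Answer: 51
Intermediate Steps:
g = 1
51*g = 51*1 = 51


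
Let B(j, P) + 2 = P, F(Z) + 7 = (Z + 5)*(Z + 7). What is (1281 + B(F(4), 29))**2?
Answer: 1710864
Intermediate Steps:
F(Z) = -7 + (5 + Z)*(7 + Z) (F(Z) = -7 + (Z + 5)*(Z + 7) = -7 + (5 + Z)*(7 + Z))
B(j, P) = -2 + P
(1281 + B(F(4), 29))**2 = (1281 + (-2 + 29))**2 = (1281 + 27)**2 = 1308**2 = 1710864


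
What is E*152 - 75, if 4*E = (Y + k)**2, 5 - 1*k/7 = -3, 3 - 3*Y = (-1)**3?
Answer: 1123517/9 ≈ 1.2484e+5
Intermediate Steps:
Y = 4/3 (Y = 1 - 1/3*(-1)**3 = 1 - 1/3*(-1) = 1 + 1/3 = 4/3 ≈ 1.3333)
k = 56 (k = 35 - 7*(-3) = 35 + 21 = 56)
E = 7396/9 (E = (4/3 + 56)**2/4 = (172/3)**2/4 = (1/4)*(29584/9) = 7396/9 ≈ 821.78)
E*152 - 75 = (7396/9)*152 - 75 = 1124192/9 - 75 = 1123517/9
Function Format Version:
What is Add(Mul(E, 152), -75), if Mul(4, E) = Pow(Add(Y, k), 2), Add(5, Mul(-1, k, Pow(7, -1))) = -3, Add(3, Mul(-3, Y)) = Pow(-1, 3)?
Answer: Rational(1123517, 9) ≈ 1.2484e+5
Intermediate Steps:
Y = Rational(4, 3) (Y = Add(1, Mul(Rational(-1, 3), Pow(-1, 3))) = Add(1, Mul(Rational(-1, 3), -1)) = Add(1, Rational(1, 3)) = Rational(4, 3) ≈ 1.3333)
k = 56 (k = Add(35, Mul(-7, -3)) = Add(35, 21) = 56)
E = Rational(7396, 9) (E = Mul(Rational(1, 4), Pow(Add(Rational(4, 3), 56), 2)) = Mul(Rational(1, 4), Pow(Rational(172, 3), 2)) = Mul(Rational(1, 4), Rational(29584, 9)) = Rational(7396, 9) ≈ 821.78)
Add(Mul(E, 152), -75) = Add(Mul(Rational(7396, 9), 152), -75) = Add(Rational(1124192, 9), -75) = Rational(1123517, 9)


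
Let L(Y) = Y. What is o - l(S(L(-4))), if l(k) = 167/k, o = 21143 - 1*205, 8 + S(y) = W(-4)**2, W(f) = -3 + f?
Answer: 858291/41 ≈ 20934.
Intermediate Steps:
S(y) = 41 (S(y) = -8 + (-3 - 4)**2 = -8 + (-7)**2 = -8 + 49 = 41)
o = 20938 (o = 21143 - 205 = 20938)
o - l(S(L(-4))) = 20938 - 167/41 = 858291/41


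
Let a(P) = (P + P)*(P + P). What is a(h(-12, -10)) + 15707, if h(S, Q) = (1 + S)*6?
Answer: 33131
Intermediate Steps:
h(S, Q) = 6 + 6*S
a(P) = 4*P² (a(P) = (2*P)*(2*P) = 4*P²)
a(h(-12, -10)) + 15707 = 4*(6 + 6*(-12))² + 15707 = 4*(6 - 72)² + 15707 = 4*(-66)² + 15707 = 4*4356 + 15707 = 17424 + 15707 = 33131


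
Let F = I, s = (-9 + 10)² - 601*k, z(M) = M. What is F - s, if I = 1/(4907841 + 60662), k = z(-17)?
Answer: -50768163653/4968503 ≈ -10218.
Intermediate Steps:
k = -17
s = 10218 (s = (-9 + 10)² - 601*(-17) = 1² + 10217 = 1 + 10217 = 10218)
I = 1/4968503 ≈ 2.0127e-7
F = 1/4968503 ≈ 2.0127e-7
F - s = 1/4968503 - 1*10218 = 1/4968503 - 10218 = -50768163653/4968503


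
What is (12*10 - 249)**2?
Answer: 16641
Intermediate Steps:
(12*10 - 249)**2 = (120 - 249)**2 = (-129)**2 = 16641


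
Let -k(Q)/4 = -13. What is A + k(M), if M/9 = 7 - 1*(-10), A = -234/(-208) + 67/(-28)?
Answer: 2841/56 ≈ 50.732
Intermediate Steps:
A = -71/56 (A = -234*(-1/208) + 67*(-1/28) = 9/8 - 67/28 = -71/56 ≈ -1.2679)
M = 153 (M = 9*(7 - 1*(-10)) = 9*(7 + 10) = 9*17 = 153)
k(Q) = 52 (k(Q) = -4*(-13) = 52)
A + k(M) = -71/56 + 52 = 2841/56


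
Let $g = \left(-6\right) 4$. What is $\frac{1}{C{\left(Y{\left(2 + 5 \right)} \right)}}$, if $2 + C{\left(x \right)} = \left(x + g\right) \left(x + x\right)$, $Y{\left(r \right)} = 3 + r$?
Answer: $- \frac{1}{282} \approx -0.0035461$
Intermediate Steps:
$g = -24$
$C{\left(x \right)} = -2 + 2 x \left(-24 + x\right)$ ($C{\left(x \right)} = -2 + \left(x - 24\right) \left(x + x\right) = -2 + \left(-24 + x\right) 2 x = -2 + 2 x \left(-24 + x\right)$)
$\frac{1}{C{\left(Y{\left(2 + 5 \right)} \right)}} = \frac{1}{-2 - 48 \left(3 + \left(2 + 5\right)\right) + 2 \left(3 + \left(2 + 5\right)\right)^{2}} = \frac{1}{-2 - 48 \left(3 + 7\right) + 2 \left(3 + 7\right)^{2}} = \frac{1}{-2 - 480 + 2 \cdot 10^{2}} = \frac{1}{-2 - 480 + 2 \cdot 100} = \frac{1}{-2 - 480 + 200} = \frac{1}{-282} = - \frac{1}{282}$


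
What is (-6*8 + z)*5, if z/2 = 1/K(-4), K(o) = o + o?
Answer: -965/4 ≈ -241.25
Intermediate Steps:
K(o) = 2*o
z = -¼ (z = 2/((2*(-4))) = 2/(-8) = 2*(-⅛) = -¼ ≈ -0.25000)
(-6*8 + z)*5 = (-6*8 - ¼)*5 = (-48 - ¼)*5 = -193/4*5 = -965/4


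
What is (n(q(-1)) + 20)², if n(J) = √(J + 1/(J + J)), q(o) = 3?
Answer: (120 + √114)²/36 ≈ 474.35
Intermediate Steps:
n(J) = √(J + 1/(2*J))
(n(q(-1)) + 20)² = (√(2/3 + 4*3)/2 + 20)² = (√(2*(⅓) + 12)/2 + 20)² = (√(⅔ + 12)/2 + 20)² = (√(38/3)/2 + 20)² = ((√114/3)/2 + 20)² = (√114/6 + 20)² = (20 + √114/6)²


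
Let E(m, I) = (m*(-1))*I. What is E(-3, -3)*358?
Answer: -3222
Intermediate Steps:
E(m, I) = -I*m (E(m, I) = (-m)*I = -I*m)
E(-3, -3)*358 = -1*(-3)*(-3)*358 = -9*358 = -3222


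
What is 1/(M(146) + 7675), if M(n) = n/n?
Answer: 1/7676 ≈ 0.00013028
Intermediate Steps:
M(n) = 1
1/(M(146) + 7675) = 1/(1 + 7675) = 1/7676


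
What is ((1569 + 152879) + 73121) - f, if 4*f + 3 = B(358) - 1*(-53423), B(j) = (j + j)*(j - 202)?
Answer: 186290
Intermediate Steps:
B(j) = 2*j*(-202 + j) (B(j) = (2*j)*(-202 + j) = 2*j*(-202 + j))
f = 41279 (f = -¾ + (2*358*(-202 + 358) - 1*(-53423))/4 = -¾ + (2*358*156 + 53423)/4 = -¾ + (111696 + 53423)/4 = -¾ + (¼)*165119 = -¾ + 165119/4 = 41279)
((1569 + 152879) + 73121) - f = ((1569 + 152879) + 73121) - 1*41279 = (154448 + 73121) - 41279 = 227569 - 41279 = 186290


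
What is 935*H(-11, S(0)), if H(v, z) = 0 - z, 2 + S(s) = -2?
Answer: 3740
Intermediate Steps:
S(s) = -4 (S(s) = -2 - 2 = -4)
H(v, z) = -z
935*H(-11, S(0)) = 935*(-1*(-4)) = 935*4 = 3740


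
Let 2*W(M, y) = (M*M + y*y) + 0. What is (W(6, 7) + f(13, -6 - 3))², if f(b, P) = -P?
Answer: 10609/4 ≈ 2652.3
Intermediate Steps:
W(M, y) = M²/2 + y²/2 (W(M, y) = ((M*M + y*y) + 0)/2 = ((M² + y²) + 0)/2 = (M² + y²)/2 = M²/2 + y²/2)
(W(6, 7) + f(13, -6 - 3))² = (((½)*6² + (½)*7²) - (-6 - 3))² = (((½)*36 + (½)*49) - 1*(-9))² = ((18 + 49/2) + 9)² = (85/2 + 9)² = (103/2)² = 10609/4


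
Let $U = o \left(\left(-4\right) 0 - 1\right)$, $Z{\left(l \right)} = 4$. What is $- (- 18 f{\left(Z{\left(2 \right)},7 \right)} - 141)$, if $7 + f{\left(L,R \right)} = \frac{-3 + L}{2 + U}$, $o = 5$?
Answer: $9$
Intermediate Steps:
$U = -5$ ($U = 5 \left(\left(-4\right) 0 - 1\right) = 5 \left(0 - 1\right) = 5 \left(-1\right) = -5$)
$f{\left(L,R \right)} = -6 - \frac{L}{3}$ ($f{\left(L,R \right)} = -7 + \frac{-3 + L}{2 - 5} = -7 + \frac{-3 + L}{-3} = -7 + \left(-3 + L\right) \left(- \frac{1}{3}\right) = -7 - \left(-1 + \frac{L}{3}\right) = -6 - \frac{L}{3}$)
$- (- 18 f{\left(Z{\left(2 \right)},7 \right)} - 141) = - (- 18 \left(-6 - \frac{4}{3}\right) - 141) = - (\left(-18\right) \left(- \frac{22}{3}\right) - 141) = - (132 - 141) = \left(-1\right) \left(-9\right) = 9$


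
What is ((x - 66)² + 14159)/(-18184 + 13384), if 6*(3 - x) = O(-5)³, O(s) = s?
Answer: -573733/172800 ≈ -3.3202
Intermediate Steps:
x = 143/6 (x = 3 - ⅙*(-5)³ = 3 - ⅙*(-125) = 3 + 125/6 = 143/6 ≈ 23.833)
((x - 66)² + 14159)/(-18184 + 13384) = ((143/6 - 66)² + 14159)/(-18184 + 13384) = ((-253/6)² + 14159)/(-4800) = (64009/36 + 14159)*(-1/4800) = (573733/36)*(-1/4800) = -573733/172800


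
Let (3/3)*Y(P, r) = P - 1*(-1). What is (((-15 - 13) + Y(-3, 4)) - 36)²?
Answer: 4356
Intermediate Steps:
Y(P, r) = 1 + P (Y(P, r) = P - 1*(-1) = P + 1 = 1 + P)
(((-15 - 13) + Y(-3, 4)) - 36)² = (((-15 - 13) + (1 - 3)) - 36)² = ((-28 - 2) - 36)² = (-30 - 36)² = (-66)² = 4356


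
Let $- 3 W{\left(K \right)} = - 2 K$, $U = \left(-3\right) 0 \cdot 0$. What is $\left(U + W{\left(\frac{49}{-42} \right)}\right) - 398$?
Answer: $- \frac{3589}{9} \approx -398.78$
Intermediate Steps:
$U = 0$ ($U = 0 \cdot 0 = 0$)
$W{\left(K \right)} = \frac{2 K}{3}$ ($W{\left(K \right)} = - \frac{\left(-2\right) K}{3} = \frac{2 K}{3}$)
$\left(U + W{\left(\frac{49}{-42} \right)}\right) - 398 = \left(0 + \frac{2 \frac{49}{-42}}{3}\right) - 398 = \left(0 + \frac{2 \cdot 49 \left(- \frac{1}{42}\right)}{3}\right) - 398 = \left(0 + \frac{2}{3} \left(- \frac{7}{6}\right)\right) - 398 = \left(0 - \frac{7}{9}\right) - 398 = - \frac{7}{9} - 398 = - \frac{3589}{9}$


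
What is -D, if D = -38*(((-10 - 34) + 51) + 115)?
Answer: 4636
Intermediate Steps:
D = -4636 (D = -38*((-44 + 51) + 115) = -38*(7 + 115) = -38*122 = -4636)
-D = -1*(-4636) = 4636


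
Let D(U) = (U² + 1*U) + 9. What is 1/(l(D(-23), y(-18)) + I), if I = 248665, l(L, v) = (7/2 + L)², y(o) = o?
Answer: 4/2070029 ≈ 1.9323e-6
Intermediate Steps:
D(U) = 9 + U + U² (D(U) = (U² + U) + 9 = (U + U²) + 9 = 9 + U + U²)
l(L, v) = (7/2 + L)² (l(L, v) = (7*(½) + L)² = (7/2 + L)²)
1/(l(D(-23), y(-18)) + I) = 1/((7 + 2*(9 - 23 + (-23)²))²/4 + 248665) = 1/((7 + 2*(9 - 23 + 529))²/4 + 248665) = 1/((7 + 2*515)²/4 + 248665) = 1/((7 + 1030)²/4 + 248665) = 1/((¼)*1037² + 248665) = 1/((¼)*1075369 + 248665) = 1/(1075369/4 + 248665) = 1/(2070029/4) = 4/2070029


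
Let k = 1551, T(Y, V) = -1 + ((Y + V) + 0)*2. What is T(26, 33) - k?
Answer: -1434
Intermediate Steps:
T(Y, V) = -1 + 2*V + 2*Y (T(Y, V) = -1 + ((V + Y) + 0)*2 = -1 + (V + Y)*2 = -1 + (2*V + 2*Y) = -1 + 2*V + 2*Y)
T(26, 33) - k = (-1 + 2*33 + 2*26) - 1*1551 = (-1 + 66 + 52) - 1551 = 117 - 1551 = -1434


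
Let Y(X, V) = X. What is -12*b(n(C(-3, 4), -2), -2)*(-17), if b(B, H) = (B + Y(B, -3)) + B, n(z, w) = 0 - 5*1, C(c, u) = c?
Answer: -3060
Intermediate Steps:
n(z, w) = -5 (n(z, w) = 0 - 5 = -5)
b(B, H) = 3*B (b(B, H) = (B + B) + B = 2*B + B = 3*B)
-12*b(n(C(-3, 4), -2), -2)*(-17) = -36*(-5)*(-17) = -12*(-15)*(-17) = 180*(-17) = -3060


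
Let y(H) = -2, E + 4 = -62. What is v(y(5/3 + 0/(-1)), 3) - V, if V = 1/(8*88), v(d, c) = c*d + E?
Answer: -50689/704 ≈ -72.001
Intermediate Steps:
E = -66 (E = -4 - 62 = -66)
v(d, c) = -66 + c*d (v(d, c) = c*d - 66 = -66 + c*d)
V = 1/704 ≈ 0.0014205
v(y(5/3 + 0/(-1)), 3) - V = (-66 + 3*(-2)) - 1*1/704 = (-66 - 6) - 1/704 = -72 - 1/704 = -50689/704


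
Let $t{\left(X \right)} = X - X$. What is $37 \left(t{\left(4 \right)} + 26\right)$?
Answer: $962$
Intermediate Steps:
$t{\left(X \right)} = 0$
$37 \left(t{\left(4 \right)} + 26\right) = 37 \left(0 + 26\right) = 37 \cdot 26 = 962$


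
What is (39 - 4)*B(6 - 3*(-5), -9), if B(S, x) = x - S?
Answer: -1050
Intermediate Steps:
(39 - 4)*B(6 - 3*(-5), -9) = (39 - 4)*(-9 - (6 - 3*(-5))) = 35*(-9 - (6 + 15)) = 35*(-9 - 1*21) = 35*(-9 - 21) = 35*(-30) = -1050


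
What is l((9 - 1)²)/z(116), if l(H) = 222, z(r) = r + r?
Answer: 111/116 ≈ 0.95690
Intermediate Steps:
z(r) = 2*r
l((9 - 1)²)/z(116) = 222/((2*116)) = 222/232 = 222*(1/232) = 111/116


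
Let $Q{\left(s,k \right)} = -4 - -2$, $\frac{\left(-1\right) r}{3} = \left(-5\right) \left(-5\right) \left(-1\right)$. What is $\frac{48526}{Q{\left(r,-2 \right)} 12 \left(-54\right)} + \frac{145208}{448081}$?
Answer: $\frac{10965884087}{290356488} \approx 37.767$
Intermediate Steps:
$r = 75$ ($r = - 3 \left(-5\right) \left(-5\right) \left(-1\right) = - 3 \cdot 25 \left(-1\right) = \left(-3\right) \left(-25\right) = 75$)
$Q{\left(s,k \right)} = -2$ ($Q{\left(s,k \right)} = -4 + 2 = -2$)
$\frac{48526}{Q{\left(r,-2 \right)} 12 \left(-54\right)} + \frac{145208}{448081} = \frac{48526}{\left(-2\right) 12 \left(-54\right)} + \frac{145208}{448081} = \frac{48526}{\left(-24\right) \left(-54\right)} + 145208 \cdot \frac{1}{448081} = \frac{48526}{1296} + \frac{145208}{448081} = 48526 \cdot \frac{1}{1296} + \frac{145208}{448081} = \frac{24263}{648} + \frac{145208}{448081} = \frac{10965884087}{290356488}$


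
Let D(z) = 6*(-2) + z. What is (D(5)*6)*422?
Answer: -17724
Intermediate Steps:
D(z) = -12 + z
(D(5)*6)*422 = ((-12 + 5)*6)*422 = -7*6*422 = -42*422 = -17724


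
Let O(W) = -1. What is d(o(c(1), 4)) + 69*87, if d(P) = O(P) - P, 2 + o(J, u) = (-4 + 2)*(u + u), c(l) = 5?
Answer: 6020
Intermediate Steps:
o(J, u) = -2 - 4*u (o(J, u) = -2 + (-4 + 2)*(u + u) = -2 - 4*u)
d(P) = -1 - P
d(o(c(1), 4)) + 69*87 = (-1 - (-2 - 4*4)) + 69*87 = (-1 - (-2 - 16)) + 6003 = (-1 - 1*(-18)) + 6003 = (-1 + 18) + 6003 = 17 + 6003 = 6020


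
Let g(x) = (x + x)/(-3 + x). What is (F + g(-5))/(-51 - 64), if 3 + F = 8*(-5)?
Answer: 167/460 ≈ 0.36304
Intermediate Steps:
g(x) = 2*x/(-3 + x) (g(x) = (2*x)/(-3 + x) = 2*x/(-3 + x))
F = -43 (F = -3 + 8*(-5) = -3 - 40 = -43)
(F + g(-5))/(-51 - 64) = (-43 + 2*(-5)/(-3 - 5))/(-51 - 64) = (-43 + 2*(-5)/(-8))/(-115) = (-43 + 2*(-5)*(-⅛))*(-1/115) = (-43 + 5/4)*(-1/115) = -167/4*(-1/115) = 167/460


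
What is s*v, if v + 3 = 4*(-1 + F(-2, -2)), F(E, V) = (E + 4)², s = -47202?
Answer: -424818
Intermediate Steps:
F(E, V) = (4 + E)²
v = 9 (v = -3 + 4*(-1 + (4 - 2)²) = -3 + 4*(-1 + 2²) = -3 + 4*(-1 + 4) = -3 + 4*3 = -3 + 12 = 9)
s*v = -47202*9 = -424818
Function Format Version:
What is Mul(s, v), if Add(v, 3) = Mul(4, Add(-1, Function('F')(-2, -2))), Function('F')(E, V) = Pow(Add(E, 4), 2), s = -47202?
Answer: -424818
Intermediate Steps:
Function('F')(E, V) = Pow(Add(4, E), 2)
v = 9 (v = Add(-3, Mul(4, Add(-1, Pow(Add(4, -2), 2)))) = Add(-3, Mul(4, Add(-1, Pow(2, 2)))) = Add(-3, Mul(4, Add(-1, 4))) = Add(-3, Mul(4, 3)) = Add(-3, 12) = 9)
Mul(s, v) = Mul(-47202, 9) = -424818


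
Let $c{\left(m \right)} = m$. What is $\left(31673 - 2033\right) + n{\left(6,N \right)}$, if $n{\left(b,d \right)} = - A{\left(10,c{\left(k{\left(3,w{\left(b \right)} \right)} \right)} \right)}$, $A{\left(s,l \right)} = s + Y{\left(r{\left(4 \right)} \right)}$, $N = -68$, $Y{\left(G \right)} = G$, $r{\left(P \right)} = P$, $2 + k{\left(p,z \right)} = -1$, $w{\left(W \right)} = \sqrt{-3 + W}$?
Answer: $29626$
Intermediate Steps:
$k{\left(p,z \right)} = -3$ ($k{\left(p,z \right)} = -2 - 1 = -3$)
$A{\left(s,l \right)} = 4 + s$ ($A{\left(s,l \right)} = s + 4 = 4 + s$)
$n{\left(b,d \right)} = -14$ ($n{\left(b,d \right)} = - (4 + 10) = \left(-1\right) 14 = -14$)
$\left(31673 - 2033\right) + n{\left(6,N \right)} = \left(31673 - 2033\right) - 14 = 29640 - 14 = 29626$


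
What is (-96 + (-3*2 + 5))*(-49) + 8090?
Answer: 12843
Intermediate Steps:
(-96 + (-3*2 + 5))*(-49) + 8090 = (-96 + (-6 + 5))*(-49) + 8090 = (-96 - 1)*(-49) + 8090 = -97*(-49) + 8090 = 4753 + 8090 = 12843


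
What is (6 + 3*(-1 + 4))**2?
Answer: 225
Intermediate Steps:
(6 + 3*(-1 + 4))**2 = (6 + 3*3)**2 = (6 + 9)**2 = 15**2 = 225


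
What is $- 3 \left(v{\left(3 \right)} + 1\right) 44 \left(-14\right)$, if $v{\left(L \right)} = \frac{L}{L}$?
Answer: $3696$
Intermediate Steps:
$v{\left(L \right)} = 1$
$- 3 \left(v{\left(3 \right)} + 1\right) 44 \left(-14\right) = - 3 \left(1 + 1\right) 44 \left(-14\right) = \left(-3\right) 2 \cdot 44 \left(-14\right) = \left(-6\right) 44 \left(-14\right) = \left(-264\right) \left(-14\right) = 3696$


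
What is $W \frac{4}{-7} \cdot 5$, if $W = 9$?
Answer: $- \frac{180}{7} \approx -25.714$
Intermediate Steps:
$W \frac{4}{-7} \cdot 5 = 9 \frac{4}{-7} \cdot 5 = 9 \cdot 4 \left(- \frac{1}{7}\right) 5 = 9 \left(- \frac{4}{7}\right) 5 = \left(- \frac{36}{7}\right) 5 = - \frac{180}{7}$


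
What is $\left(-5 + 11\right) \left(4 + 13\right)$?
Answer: $102$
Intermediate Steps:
$\left(-5 + 11\right) \left(4 + 13\right) = 6 \cdot 17 = 102$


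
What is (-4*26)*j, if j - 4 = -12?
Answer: 832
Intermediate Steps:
j = -8 (j = 4 - 12 = -8)
(-4*26)*j = -4*26*(-8) = -104*(-8) = 832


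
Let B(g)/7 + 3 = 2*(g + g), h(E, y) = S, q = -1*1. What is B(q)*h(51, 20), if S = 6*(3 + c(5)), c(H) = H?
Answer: -2352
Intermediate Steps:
q = -1
S = 48 (S = 6*(3 + 5) = 6*8 = 48)
h(E, y) = 48
B(g) = -21 + 28*g (B(g) = -21 + 7*(2*(g + g)) = -21 + 7*(2*(2*g)) = -21 + 7*(4*g) = -21 + 28*g)
B(q)*h(51, 20) = (-21 + 28*(-1))*48 = (-21 - 28)*48 = -49*48 = -2352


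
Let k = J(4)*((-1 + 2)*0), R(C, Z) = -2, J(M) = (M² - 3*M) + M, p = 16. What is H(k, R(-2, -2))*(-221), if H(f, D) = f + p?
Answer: -3536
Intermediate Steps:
J(M) = M² - 2*M
k = 0 (k = (4*(-2 + 4))*((-1 + 2)*0) = (4*2)*(1*0) = 8*0 = 0)
H(f, D) = 16 + f (H(f, D) = f + 16 = 16 + f)
H(k, R(-2, -2))*(-221) = (16 + 0)*(-221) = 16*(-221) = -3536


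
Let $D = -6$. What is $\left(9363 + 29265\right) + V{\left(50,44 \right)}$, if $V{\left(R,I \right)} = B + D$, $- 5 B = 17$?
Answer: $\frac{193093}{5} \approx 38619.0$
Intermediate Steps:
$B = - \frac{17}{5}$ ($B = \left(- \frac{1}{5}\right) 17 = - \frac{17}{5} \approx -3.4$)
$V{\left(R,I \right)} = - \frac{47}{5}$ ($V{\left(R,I \right)} = - \frac{17}{5} - 6 = - \frac{47}{5}$)
$\left(9363 + 29265\right) + V{\left(50,44 \right)} = \left(9363 + 29265\right) - \frac{47}{5} = 38628 - \frac{47}{5} = \frac{193093}{5}$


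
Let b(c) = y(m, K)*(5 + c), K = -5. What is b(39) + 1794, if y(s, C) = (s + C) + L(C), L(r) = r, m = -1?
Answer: 1310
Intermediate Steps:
y(s, C) = s + 2*C (y(s, C) = (s + C) + C = (C + s) + C = s + 2*C)
b(c) = -55 - 11*c (b(c) = (-1 + 2*(-5))*(5 + c) = (-1 - 10)*(5 + c) = -11*(5 + c) = -55 - 11*c)
b(39) + 1794 = (-55 - 11*39) + 1794 = (-55 - 429) + 1794 = -484 + 1794 = 1310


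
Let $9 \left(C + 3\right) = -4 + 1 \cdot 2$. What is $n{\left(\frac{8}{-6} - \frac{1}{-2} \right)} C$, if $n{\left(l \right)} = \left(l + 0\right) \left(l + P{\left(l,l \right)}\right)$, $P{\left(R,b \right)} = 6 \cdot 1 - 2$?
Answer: $\frac{2755}{324} \approx 8.5031$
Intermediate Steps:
$P{\left(R,b \right)} = 4$ ($P{\left(R,b \right)} = 6 - 2 = 4$)
$C = - \frac{29}{9}$ ($C = -3 + \frac{-4 + 1 \cdot 2}{9} = -3 + \frac{-4 + 2}{9} = -3 + \frac{1}{9} \left(-2\right) = -3 - \frac{2}{9} = - \frac{29}{9} \approx -3.2222$)
$n{\left(l \right)} = l \left(4 + l\right)$ ($n{\left(l \right)} = \left(l + 0\right) \left(l + 4\right) = l \left(4 + l\right)$)
$n{\left(\frac{8}{-6} - \frac{1}{-2} \right)} C = \left(\frac{8}{-6} - \frac{1}{-2}\right) \left(4 + \left(\frac{8}{-6} - \frac{1}{-2}\right)\right) \left(- \frac{29}{9}\right) = \left(8 \left(- \frac{1}{6}\right) - - \frac{1}{2}\right) \left(4 + \left(8 \left(- \frac{1}{6}\right) - - \frac{1}{2}\right)\right) \left(- \frac{29}{9}\right) = \left(- \frac{4}{3} + \frac{1}{2}\right) \left(4 + \left(- \frac{4}{3} + \frac{1}{2}\right)\right) \left(- \frac{29}{9}\right) = - \frac{5 \left(4 - \frac{5}{6}\right)}{6} \left(- \frac{29}{9}\right) = \left(- \frac{5}{6}\right) \frac{19}{6} \left(- \frac{29}{9}\right) = \left(- \frac{95}{36}\right) \left(- \frac{29}{9}\right) = \frac{2755}{324}$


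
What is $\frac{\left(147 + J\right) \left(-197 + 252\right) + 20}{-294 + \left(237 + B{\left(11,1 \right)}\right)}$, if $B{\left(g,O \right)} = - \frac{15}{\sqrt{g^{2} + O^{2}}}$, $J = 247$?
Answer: $- \frac{16759140}{44017} + \frac{36150 \sqrt{122}}{44017} \approx -371.67$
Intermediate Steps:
$B{\left(g,O \right)} = - \frac{15}{\sqrt{O^{2} + g^{2}}}$
$\frac{\left(147 + J\right) \left(-197 + 252\right) + 20}{-294 + \left(237 + B{\left(11,1 \right)}\right)} = \frac{\left(147 + 247\right) \left(-197 + 252\right) + 20}{-294 + \left(237 - \frac{15}{\sqrt{1^{2} + 11^{2}}}\right)} = \frac{394 \cdot 55 + 20}{-294 + \left(237 - \frac{15}{\sqrt{1 + 121}}\right)} = \frac{21670 + 20}{-294 + \left(237 - \frac{15}{\sqrt{122}}\right)} = \frac{21690}{-294 + \left(237 - 15 \frac{\sqrt{122}}{122}\right)} = \frac{21690}{-294 + \left(237 - \frac{15 \sqrt{122}}{122}\right)} = \frac{21690}{-57 - \frac{15 \sqrt{122}}{122}}$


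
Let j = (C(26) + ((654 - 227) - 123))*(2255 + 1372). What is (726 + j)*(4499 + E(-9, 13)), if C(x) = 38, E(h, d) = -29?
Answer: 5547985200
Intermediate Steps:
j = 1240434 (j = (38 + ((654 - 227) - 123))*(2255 + 1372) = (38 + (427 - 123))*3627 = (38 + 304)*3627 = 342*3627 = 1240434)
(726 + j)*(4499 + E(-9, 13)) = (726 + 1240434)*(4499 - 29) = 1241160*4470 = 5547985200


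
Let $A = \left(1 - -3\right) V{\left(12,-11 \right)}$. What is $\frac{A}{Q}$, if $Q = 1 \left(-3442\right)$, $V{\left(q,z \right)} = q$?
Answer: $- \frac{24}{1721} \approx -0.013945$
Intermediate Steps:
$Q = -3442$
$A = 48$ ($A = \left(1 - -3\right) 12 = \left(1 + 3\right) 12 = 4 \cdot 12 = 48$)
$\frac{A}{Q} = \frac{48}{-3442} = 48 \left(- \frac{1}{3442}\right) = - \frac{24}{1721}$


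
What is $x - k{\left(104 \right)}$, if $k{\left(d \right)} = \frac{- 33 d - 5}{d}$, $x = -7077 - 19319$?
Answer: $- \frac{2741747}{104} \approx -26363.0$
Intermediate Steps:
$x = -26396$ ($x = -7077 - 19319 = -26396$)
$k{\left(d \right)} = \frac{-5 - 33 d}{d}$
$x - k{\left(104 \right)} = -26396 - \left(-33 - \frac{5}{104}\right) = -26396 - - \frac{3437}{104} = -26396 + \frac{3437}{104} = - \frac{2741747}{104}$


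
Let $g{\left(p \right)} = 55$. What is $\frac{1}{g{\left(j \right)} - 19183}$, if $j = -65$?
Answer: $- \frac{1}{19128} \approx -5.2279 \cdot 10^{-5}$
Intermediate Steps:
$\frac{1}{g{\left(j \right)} - 19183} = \frac{1}{55 - 19183} = \frac{1}{-19128} = - \frac{1}{19128}$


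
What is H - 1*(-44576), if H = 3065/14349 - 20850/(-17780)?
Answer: 1137281547907/25512522 ≈ 44577.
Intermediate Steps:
H = 35367235/25512522 (H = 3065*(1/14349) - 20850*(-1/17780) = 3065/14349 + 2085/1778 = 35367235/25512522 ≈ 1.3863)
H - 1*(-44576) = 35367235/25512522 - 1*(-44576) = 35367235/25512522 + 44576 = 1137281547907/25512522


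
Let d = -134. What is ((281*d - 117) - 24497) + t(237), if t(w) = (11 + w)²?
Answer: -764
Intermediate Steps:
((281*d - 117) - 24497) + t(237) = ((281*(-134) - 117) - 24497) + (11 + 237)² = ((-37654 - 117) - 24497) + 248² = (-37771 - 24497) + 61504 = -62268 + 61504 = -764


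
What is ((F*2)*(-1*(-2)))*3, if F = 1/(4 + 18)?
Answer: 6/11 ≈ 0.54545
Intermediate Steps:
F = 1/22 ≈ 0.045455
((F*2)*(-1*(-2)))*3 = (((1/22)*2)*(-1*(-2)))*3 = ((1/11)*2)*3 = (2/11)*3 = 6/11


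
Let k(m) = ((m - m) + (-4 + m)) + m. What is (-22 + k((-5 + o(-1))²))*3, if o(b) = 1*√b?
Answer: 66 - 60*I ≈ 66.0 - 60.0*I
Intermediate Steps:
o(b) = √b
k(m) = -4 + 2*m (k(m) = (0 + (-4 + m)) + m = (-4 + m) + m = -4 + 2*m)
(-22 + k((-5 + o(-1))²))*3 = (-22 + (-4 + 2*(-5 + √(-1))²))*3 = (-22 + (-4 + 2*(-5 + I)²))*3 = (-26 + 2*(-5 + I)²)*3 = -78 + 6*(-5 + I)²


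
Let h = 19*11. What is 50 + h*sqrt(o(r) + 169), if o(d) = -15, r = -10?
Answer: 50 + 209*sqrt(154) ≈ 2643.6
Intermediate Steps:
h = 209
50 + h*sqrt(o(r) + 169) = 50 + 209*sqrt(-15 + 169) = 50 + 209*sqrt(154)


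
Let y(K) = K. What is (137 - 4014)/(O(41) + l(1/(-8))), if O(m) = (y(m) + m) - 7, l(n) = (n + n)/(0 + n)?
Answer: -3877/77 ≈ -50.351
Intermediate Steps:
l(n) = 2 (l(n) = (2*n)/n = 2)
O(m) = -7 + 2*m (O(m) = (m + m) - 7 = 2*m - 7 = -7 + 2*m)
(137 - 4014)/(O(41) + l(1/(-8))) = (137 - 4014)/((-7 + 2*41) + 2) = -3877/((-7 + 82) + 2) = -3877/(75 + 2) = -3877/77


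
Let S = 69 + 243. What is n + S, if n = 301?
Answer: 613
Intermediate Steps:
S = 312
n + S = 301 + 312 = 613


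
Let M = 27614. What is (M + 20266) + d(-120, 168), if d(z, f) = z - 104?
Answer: 47656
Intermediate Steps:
d(z, f) = -104 + z
(M + 20266) + d(-120, 168) = (27614 + 20266) + (-104 - 120) = 47880 - 224 = 47656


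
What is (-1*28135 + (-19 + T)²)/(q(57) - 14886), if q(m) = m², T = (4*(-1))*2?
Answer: 27406/11637 ≈ 2.3551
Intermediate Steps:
T = -8 (T = -4*2 = -8)
(-1*28135 + (-19 + T)²)/(q(57) - 14886) = (-1*28135 + (-19 - 8)²)/(57² - 14886) = (-28135 + (-27)²)/(3249 - 14886) = (-28135 + 729)/(-11637) = -27406*(-1/11637) = 27406/11637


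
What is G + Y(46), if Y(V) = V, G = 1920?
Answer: 1966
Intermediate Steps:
G + Y(46) = 1920 + 46 = 1966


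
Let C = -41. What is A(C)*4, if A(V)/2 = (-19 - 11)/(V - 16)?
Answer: 80/19 ≈ 4.2105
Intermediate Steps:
A(V) = -60/(-16 + V) (A(V) = 2*((-19 - 11)/(V - 16)) = 2*(-30/(-16 + V)) = -60/(-16 + V))
A(C)*4 = -60/(-16 - 41)*4 = -60/(-57)*4 = -60*(-1/57)*4 = (20/19)*4 = 80/19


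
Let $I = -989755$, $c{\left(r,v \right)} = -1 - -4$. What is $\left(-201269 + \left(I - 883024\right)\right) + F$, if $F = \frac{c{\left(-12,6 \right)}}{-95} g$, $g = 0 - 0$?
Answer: $-2074048$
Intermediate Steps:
$c{\left(r,v \right)} = 3$ ($c{\left(r,v \right)} = -1 + 4 = 3$)
$g = 0$ ($g = 0 + 0 = 0$)
$F = 0$ ($F = \frac{1}{-95} \cdot 3 \cdot 0 = \left(- \frac{1}{95}\right) 3 \cdot 0 = \left(- \frac{3}{95}\right) 0 = 0$)
$\left(-201269 + \left(I - 883024\right)\right) + F = \left(-201269 - 1872779\right) + 0 = -2074048 + 0 = -2074048$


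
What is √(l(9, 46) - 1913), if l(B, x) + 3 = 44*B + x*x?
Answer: 2*√149 ≈ 24.413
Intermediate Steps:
l(B, x) = -3 + x² + 44*B (l(B, x) = -3 + (44*B + x*x) = -3 + (44*B + x²) = -3 + (x² + 44*B) = -3 + x² + 44*B)
√(l(9, 46) - 1913) = √((-3 + 46² + 44*9) - 1913) = √((-3 + 2116 + 396) - 1913) = √(2509 - 1913) = √596 = 2*√149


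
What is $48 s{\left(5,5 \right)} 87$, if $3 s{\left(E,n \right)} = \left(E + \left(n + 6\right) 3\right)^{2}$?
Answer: $2010048$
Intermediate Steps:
$s{\left(E,n \right)} = \frac{\left(18 + E + 3 n\right)^{2}}{3}$ ($s{\left(E,n \right)} = \frac{\left(E + \left(n + 6\right) 3\right)^{2}}{3} = \frac{\left(E + \left(6 + n\right) 3\right)^{2}}{3} = \frac{\left(E + \left(18 + 3 n\right)\right)^{2}}{3} = \frac{\left(18 + E + 3 n\right)^{2}}{3}$)
$48 s{\left(5,5 \right)} 87 = 48 \frac{\left(18 + 5 + 3 \cdot 5\right)^{2}}{3} \cdot 87 = 48 \frac{\left(18 + 5 + 15\right)^{2}}{3} \cdot 87 = 48 \frac{38^{2}}{3} \cdot 87 = 48 \cdot \frac{1}{3} \cdot 1444 \cdot 87 = 48 \cdot \frac{1444}{3} \cdot 87 = 23104 \cdot 87 = 2010048$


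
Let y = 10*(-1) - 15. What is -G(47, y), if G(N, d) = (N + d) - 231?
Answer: 209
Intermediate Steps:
y = -25 (y = -10 - 15 = -25)
G(N, d) = -231 + N + d
-G(47, y) = -(-231 + 47 - 25) = -1*(-209) = 209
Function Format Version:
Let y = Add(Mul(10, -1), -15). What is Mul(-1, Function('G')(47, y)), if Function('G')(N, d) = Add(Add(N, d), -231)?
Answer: 209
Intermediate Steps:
y = -25 (y = Add(-10, -15) = -25)
Function('G')(N, d) = Add(-231, N, d)
Mul(-1, Function('G')(47, y)) = Mul(-1, Add(-231, 47, -25)) = Mul(-1, -209) = 209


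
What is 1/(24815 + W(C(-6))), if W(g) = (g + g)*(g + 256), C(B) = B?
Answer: 1/21815 ≈ 4.5840e-5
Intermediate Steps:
W(g) = 2*g*(256 + g) (W(g) = (2*g)*(256 + g) = 2*g*(256 + g))
1/(24815 + W(C(-6))) = 1/(24815 + 2*(-6)*(256 - 6)) = 1/(24815 + 2*(-6)*250) = 1/(24815 - 3000) = 1/21815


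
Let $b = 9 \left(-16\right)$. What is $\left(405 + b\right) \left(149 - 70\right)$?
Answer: $20619$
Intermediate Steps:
$b = -144$
$\left(405 + b\right) \left(149 - 70\right) = \left(405 - 144\right) \left(149 - 70\right) = 261 \cdot 79 = 20619$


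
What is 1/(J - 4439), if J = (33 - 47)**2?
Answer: -1/4243 ≈ -0.00023568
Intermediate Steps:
J = 196 (J = (-14)**2 = 196)
1/(J - 4439) = 1/(196 - 4439) = 1/(-4243) = -1/4243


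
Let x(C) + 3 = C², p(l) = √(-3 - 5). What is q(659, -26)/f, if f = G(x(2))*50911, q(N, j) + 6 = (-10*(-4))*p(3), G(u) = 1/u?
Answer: -6/50911 + 80*I*√2/50911 ≈ -0.00011785 + 0.0022223*I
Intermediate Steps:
p(l) = 2*I*√2 (p(l) = √(-8) = 2*I*√2)
x(C) = -3 + C²
q(N, j) = -6 + 80*I*√2 (q(N, j) = -6 + (-10*(-4))*(2*I*√2) = -6 + 40*(2*I*√2) = -6 + 80*I*√2)
f = 50911 (f = 50911/(-3 + 2²) = 50911/(-3 + 4) = 50911/1 = 1*50911 = 50911)
q(659, -26)/f = (-6 + 80*I*√2)/50911 = (-6 + 80*I*√2)*(1/50911) = -6/50911 + 80*I*√2/50911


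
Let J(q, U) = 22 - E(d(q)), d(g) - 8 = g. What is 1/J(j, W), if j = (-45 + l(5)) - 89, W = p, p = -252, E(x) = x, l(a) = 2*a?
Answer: 1/138 ≈ 0.0072464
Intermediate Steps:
d(g) = 8 + g
W = -252
j = -124 (j = (-45 + 2*5) - 89 = (-45 + 10) - 89 = -35 - 89 = -124)
J(q, U) = 14 - q (J(q, U) = 22 - (8 + q) = 22 + (-8 - q) = 14 - q)
1/J(j, W) = 1/(14 - 1*(-124)) = 1/(14 + 124) = 1/138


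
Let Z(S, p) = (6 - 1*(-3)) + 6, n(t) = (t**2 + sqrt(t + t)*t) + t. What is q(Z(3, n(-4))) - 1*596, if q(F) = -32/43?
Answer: -25660/43 ≈ -596.74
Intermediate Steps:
n(t) = t + t**2 + sqrt(2)*t**(3/2) (n(t) = (t**2 + sqrt(2*t)*t) + t = (t**2 + (sqrt(2)*sqrt(t))*t) + t = (t**2 + sqrt(2)*t**(3/2)) + t = t + t**2 + sqrt(2)*t**(3/2))
Z(S, p) = 15 (Z(S, p) = (6 + 3) + 6 = 9 + 6 = 15)
q(F) = -32/43 (q(F) = -32*1/43 = -32/43)
q(Z(3, n(-4))) - 1*596 = -32/43 - 1*596 = -32/43 - 596 = -25660/43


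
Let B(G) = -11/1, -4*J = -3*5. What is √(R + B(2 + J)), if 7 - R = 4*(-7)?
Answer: 2*√6 ≈ 4.8990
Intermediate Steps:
J = 15/4 (J = -(-3)*5/4 = -¼*(-15) = 15/4 ≈ 3.7500)
R = 35 (R = 7 - 4*(-7) = 7 - 1*(-28) = 7 + 28 = 35)
B(G) = -11 (B(G) = -11*1 = -11)
√(R + B(2 + J)) = √(35 - 11) = √24 = 2*√6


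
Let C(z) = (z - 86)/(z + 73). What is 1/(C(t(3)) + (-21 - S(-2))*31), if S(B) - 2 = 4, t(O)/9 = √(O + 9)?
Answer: -3654059/3064522057 - 2862*√3/3064522057 ≈ -0.0011940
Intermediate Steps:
t(O) = 9*√(9 + O) (t(O) = 9*√(O + 9) = 9*√(9 + O))
S(B) = 6 (S(B) = 2 + 4 = 6)
C(z) = (-86 + z)/(73 + z)
1/(C(t(3)) + (-21 - S(-2))*31) = 1/((-86 + 9*√(9 + 3))/(73 + 9*√(9 + 3)) + (-21 - 1*6)*31) = 1/((-86 + 9*√12)/(73 + 9*√12) + (-21 - 6)*31) = 1/((-86 + 9*(2*√3))/(73 + 9*(2*√3)) - 27*31) = 1/((-86 + 18*√3)/(73 + 18*√3) - 837) = 1/(-837 + (-86 + 18*√3)/(73 + 18*√3))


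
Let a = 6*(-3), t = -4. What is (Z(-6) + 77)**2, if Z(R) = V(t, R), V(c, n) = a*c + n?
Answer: 20449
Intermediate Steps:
a = -18
V(c, n) = n - 18*c (V(c, n) = -18*c + n = n - 18*c)
Z(R) = 72 + R (Z(R) = R - 18*(-4) = R + 72 = 72 + R)
(Z(-6) + 77)**2 = ((72 - 6) + 77)**2 = (66 + 77)**2 = 143**2 = 20449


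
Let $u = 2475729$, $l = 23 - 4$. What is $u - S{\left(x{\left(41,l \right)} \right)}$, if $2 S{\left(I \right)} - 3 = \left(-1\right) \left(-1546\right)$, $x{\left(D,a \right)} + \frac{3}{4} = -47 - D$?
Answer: $\frac{4949909}{2} \approx 2.475 \cdot 10^{6}$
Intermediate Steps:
$l = 19$ ($l = 23 - 4 = 19$)
$x{\left(D,a \right)} = - \frac{191}{4} - D$ ($x{\left(D,a \right)} = - \frac{3}{4} - \left(47 + D\right) = - \frac{191}{4} - D$)
$S{\left(I \right)} = \frac{1549}{2}$ ($S{\left(I \right)} = \frac{3}{2} + \frac{\left(-1\right) \left(-1546\right)}{2} = \frac{3}{2} + \frac{1}{2} \cdot 1546 = \frac{3}{2} + 773 = \frac{1549}{2}$)
$u - S{\left(x{\left(41,l \right)} \right)} = 2475729 - \frac{1549}{2} = \frac{4949909}{2}$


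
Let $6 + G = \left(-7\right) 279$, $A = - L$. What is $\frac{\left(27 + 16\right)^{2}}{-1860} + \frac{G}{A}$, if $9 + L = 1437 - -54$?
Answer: $\frac{150587}{459420} \approx 0.32778$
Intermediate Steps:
$L = 1482$ ($L = -9 + \left(1437 - -54\right) = -9 + \left(1437 + 54\right) = -9 + 1491 = 1482$)
$A = -1482$ ($A = \left(-1\right) 1482 = -1482$)
$G = -1959$ ($G = -6 - 1953 = -1959$)
$\frac{\left(27 + 16\right)^{2}}{-1860} + \frac{G}{A} = \frac{\left(27 + 16\right)^{2}}{-1860} - \frac{1959}{-1482} = 43^{2} \left(- \frac{1}{1860}\right) - - \frac{653}{494} = 1849 \left(- \frac{1}{1860}\right) + \frac{653}{494} = - \frac{1849}{1860} + \frac{653}{494} = \frac{150587}{459420}$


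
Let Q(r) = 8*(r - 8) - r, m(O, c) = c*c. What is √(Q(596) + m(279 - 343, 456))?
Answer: 2*√53011 ≈ 460.48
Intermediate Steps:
m(O, c) = c²
Q(r) = -64 + 7*r (Q(r) = 8*(-8 + r) - r = (-64 + 8*r) - r = -64 + 7*r)
√(Q(596) + m(279 - 343, 456)) = √((-64 + 7*596) + 456²) = √((-64 + 4172) + 207936) = √(4108 + 207936) = √212044 = 2*√53011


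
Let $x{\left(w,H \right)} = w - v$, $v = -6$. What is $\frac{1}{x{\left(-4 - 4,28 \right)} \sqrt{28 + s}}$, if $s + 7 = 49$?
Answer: $- \frac{\sqrt{70}}{140} \approx -0.059761$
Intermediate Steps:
$s = 42$ ($s = -7 + 49 = 42$)
$x{\left(w,H \right)} = 6 + w$ ($x{\left(w,H \right)} = w - -6 = w + 6 = 6 + w$)
$\frac{1}{x{\left(-4 - 4,28 \right)} \sqrt{28 + s}} = \frac{1}{\left(6 - 8\right) \sqrt{28 + 42}} = \frac{1}{\left(6 - 8\right) \sqrt{70}} = \frac{1}{\left(-2\right) \sqrt{70}} = - \frac{\sqrt{70}}{140}$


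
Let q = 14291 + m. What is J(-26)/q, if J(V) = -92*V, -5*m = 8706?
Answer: 11960/62749 ≈ 0.19060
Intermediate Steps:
m = -8706/5 (m = -1/5*8706 = -8706/5 ≈ -1741.2)
q = 62749/5 (q = 14291 - 8706/5 = 62749/5 ≈ 12550.)
J(-26)/q = (-92*(-26))/(62749/5) = 2392*(5/62749) = 11960/62749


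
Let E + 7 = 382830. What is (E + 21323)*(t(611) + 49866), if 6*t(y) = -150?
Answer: 20143040786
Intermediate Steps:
E = 382823 (E = -7 + 382830 = 382823)
t(y) = -25 (t(y) = (⅙)*(-150) = -25)
(E + 21323)*(t(611) + 49866) = (382823 + 21323)*(-25 + 49866) = 404146*49841 = 20143040786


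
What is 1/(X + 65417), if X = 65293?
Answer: 1/130710 ≈ 7.6505e-6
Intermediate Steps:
1/(X + 65417) = 1/(65293 + 65417) = 1/130710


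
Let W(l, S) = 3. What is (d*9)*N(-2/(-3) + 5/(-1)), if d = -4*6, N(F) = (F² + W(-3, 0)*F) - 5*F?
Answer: -5928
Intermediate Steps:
N(F) = F² - 2*F (N(F) = (F² + 3*F) - 5*F = F² - 2*F)
d = -24
(d*9)*N(-2/(-3) + 5/(-1)) = (-24*9)*((-2/(-3) + 5/(-1))*(-2 + (-2/(-3) + 5/(-1)))) = -216*(-2*(-⅓) + 5*(-1))*(-2 + (-2*(-⅓) + 5*(-1))) = -216*(⅔ - 5)*(-2 + (⅔ - 5)) = -(-936)*(-2 - 13/3) = -(-936)*(-19)/3 = -216*247/9 = -5928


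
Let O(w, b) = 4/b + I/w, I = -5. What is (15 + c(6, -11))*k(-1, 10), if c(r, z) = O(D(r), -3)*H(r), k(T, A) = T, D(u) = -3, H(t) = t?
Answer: -17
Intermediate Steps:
O(w, b) = -5/w + 4/b (O(w, b) = 4/b - 5/w = -5/w + 4/b)
c(r, z) = r/3 (c(r, z) = (-5/(-3) + 4/(-3))*r = (-5*(-⅓) + 4*(-⅓))*r = (5/3 - 4/3)*r = r/3)
(15 + c(6, -11))*k(-1, 10) = (15 + (⅓)*6)*(-1) = (15 + 2)*(-1) = 17*(-1) = -17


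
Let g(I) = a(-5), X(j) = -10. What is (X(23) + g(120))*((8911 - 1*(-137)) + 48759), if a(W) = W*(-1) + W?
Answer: -578070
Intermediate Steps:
a(W) = 0 (a(W) = -W + W = 0)
g(I) = 0
(X(23) + g(120))*((8911 - 1*(-137)) + 48759) = (-10 + 0)*((8911 - 1*(-137)) + 48759) = -10*((8911 + 137) + 48759) = -10*(9048 + 48759) = -10*57807 = -578070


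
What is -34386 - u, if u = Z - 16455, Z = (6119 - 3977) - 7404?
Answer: -12669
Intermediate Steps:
Z = -5262 (Z = 2142 - 7404 = -5262)
u = -21717 (u = -5262 - 16455 = -21717)
-34386 - u = -34386 - 1*(-21717) = -34386 + 21717 = -12669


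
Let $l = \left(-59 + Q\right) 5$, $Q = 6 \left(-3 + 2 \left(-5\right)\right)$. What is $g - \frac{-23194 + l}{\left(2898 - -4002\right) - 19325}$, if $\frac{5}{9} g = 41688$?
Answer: $\frac{932328241}{12425} \approx 75037.0$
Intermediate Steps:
$g = \frac{375192}{5}$ ($g = \frac{9}{5} \cdot 41688 = \frac{375192}{5} \approx 75038.0$)
$Q = -78$ ($Q = 6 \left(-3 - 10\right) = 6 \left(-13\right) = -78$)
$l = -685$ ($l = \left(-59 - 78\right) 5 = \left(-137\right) 5 = -685$)
$g - \frac{-23194 + l}{\left(2898 - -4002\right) - 19325} = \frac{375192}{5} - \frac{-23194 - 685}{\left(2898 - -4002\right) - 19325} = \frac{375192}{5} - - \frac{23879}{\left(2898 + 4002\right) - 19325} = \frac{375192}{5} - - \frac{23879}{6900 - 19325} = \frac{375192}{5} - - \frac{23879}{-12425} = \frac{375192}{5} - \left(-23879\right) \left(- \frac{1}{12425}\right) = \frac{375192}{5} - \frac{23879}{12425} = \frac{932328241}{12425}$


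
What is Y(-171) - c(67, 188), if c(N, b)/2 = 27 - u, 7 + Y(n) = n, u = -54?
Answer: -340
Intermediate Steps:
Y(n) = -7 + n
c(N, b) = 162 (c(N, b) = 2*(27 - 1*(-54)) = 2*(27 + 54) = 2*81 = 162)
Y(-171) - c(67, 188) = (-7 - 171) - 1*162 = -178 - 162 = -340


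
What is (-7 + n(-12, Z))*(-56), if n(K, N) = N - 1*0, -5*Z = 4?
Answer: 2184/5 ≈ 436.80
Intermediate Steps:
Z = -⅘ (Z = -⅕*4 = -⅘ ≈ -0.80000)
n(K, N) = N (n(K, N) = N + 0 = N)
(-7 + n(-12, Z))*(-56) = (-7 - ⅘)*(-56) = -39/5*(-56) = 2184/5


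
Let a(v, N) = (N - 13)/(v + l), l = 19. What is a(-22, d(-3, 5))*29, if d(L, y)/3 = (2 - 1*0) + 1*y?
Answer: -232/3 ≈ -77.333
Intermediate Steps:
d(L, y) = 6 + 3*y (d(L, y) = 3*((2 - 1*0) + 1*y) = 3*((2 + 0) + y) = 3*(2 + y) = 6 + 3*y)
a(v, N) = (-13 + N)/(19 + v) (a(v, N) = (N - 13)/(v + 19) = (-13 + N)/(19 + v))
a(-22, d(-3, 5))*29 = ((-13 + (6 + 3*5))/(19 - 22))*29 = ((-13 + (6 + 15))/(-3))*29 = -(-13 + 21)/3*29 = -1/3*8*29 = -8/3*29 = -232/3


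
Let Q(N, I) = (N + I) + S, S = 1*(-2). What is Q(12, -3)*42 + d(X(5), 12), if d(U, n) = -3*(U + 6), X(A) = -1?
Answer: 279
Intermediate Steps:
S = -2
d(U, n) = -18 - 3*U (d(U, n) = -3*(6 + U) = -18 - 3*U)
Q(N, I) = -2 + I + N (Q(N, I) = (N + I) - 2 = (I + N) - 2 = -2 + I + N)
Q(12, -3)*42 + d(X(5), 12) = (-2 - 3 + 12)*42 + (-18 - 3*(-1)) = 7*42 + (-18 + 3) = 294 - 15 = 279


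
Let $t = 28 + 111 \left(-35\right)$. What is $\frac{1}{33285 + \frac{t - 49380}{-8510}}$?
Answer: $\frac{8510}{283308587} \approx 3.0038 \cdot 10^{-5}$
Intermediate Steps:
$t = -3857$ ($t = 28 - 3885 = -3857$)
$\frac{1}{33285 + \frac{t - 49380}{-8510}} = \frac{1}{33285 + \frac{-3857 - 49380}{-8510}} = \frac{1}{33285 - - \frac{53237}{8510}} = \frac{1}{33285 + \frac{53237}{8510}} = \frac{1}{\frac{283308587}{8510}} = \frac{8510}{283308587}$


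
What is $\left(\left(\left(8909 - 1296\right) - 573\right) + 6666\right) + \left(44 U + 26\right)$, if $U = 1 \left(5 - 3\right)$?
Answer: $13820$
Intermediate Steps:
$U = 2$ ($U = 1 \cdot 2 = 2$)
$\left(\left(\left(8909 - 1296\right) - 573\right) + 6666\right) + \left(44 U + 26\right) = \left(\left(\left(8909 - 1296\right) - 573\right) + 6666\right) + \left(44 \cdot 2 + 26\right) = \left(\left(7613 - 573\right) + 6666\right) + \left(88 + 26\right) = \left(7040 + 6666\right) + 114 = 13706 + 114 = 13820$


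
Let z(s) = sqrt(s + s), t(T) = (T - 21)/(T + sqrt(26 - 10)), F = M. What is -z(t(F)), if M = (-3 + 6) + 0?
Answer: -6*I*sqrt(7)/7 ≈ -2.2678*I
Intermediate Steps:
M = 3 (M = 3 + 0 = 3)
F = 3
t(T) = (-21 + T)/(4 + T) (t(T) = (-21 + T)/(T + sqrt(16)) = (-21 + T)/(T + 4) = (-21 + T)/(4 + T))
z(s) = sqrt(2)*sqrt(s) (z(s) = sqrt(2*s) = sqrt(2)*sqrt(s))
-z(t(F)) = -sqrt(2)*sqrt((-21 + 3)/(4 + 3)) = -sqrt(2)*sqrt(-18/7) = -sqrt(2)*3*I*sqrt(14)/7 = -6*I*sqrt(7)/7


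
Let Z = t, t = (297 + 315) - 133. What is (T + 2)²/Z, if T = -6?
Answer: 16/479 ≈ 0.033403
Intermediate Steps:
t = 479 (t = 612 - 133 = 479)
Z = 479
(T + 2)²/Z = (-6 + 2)²/479 = (-4)²*(1/479) = 16*(1/479) = 16/479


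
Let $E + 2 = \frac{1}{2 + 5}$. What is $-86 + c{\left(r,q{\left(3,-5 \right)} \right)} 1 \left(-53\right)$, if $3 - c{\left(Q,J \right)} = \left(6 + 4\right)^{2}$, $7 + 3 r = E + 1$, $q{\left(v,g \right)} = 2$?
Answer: $5055$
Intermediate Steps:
$E = - \frac{13}{7}$ ($E = -2 + \frac{1}{2 + 5} = -2 + \frac{1}{7} = - \frac{13}{7} \approx -1.8571$)
$r = - \frac{55}{21}$ ($r = - \frac{7}{3} + \frac{- \frac{13}{7} + 1}{3} = - \frac{7}{3} + \frac{1}{3} \left(- \frac{6}{7}\right) = - \frac{7}{3} - \frac{2}{7} = - \frac{55}{21} \approx -2.619$)
$c{\left(Q,J \right)} = -97$ ($c{\left(Q,J \right)} = 3 - \left(6 + 4\right)^{2} = 3 - 10^{2} = 3 - 100 = -97$)
$-86 + c{\left(r,q{\left(3,-5 \right)} \right)} 1 \left(-53\right) = -86 - 97 \cdot 1 \left(-53\right) = -86 - -5141 = -86 + 5141 = 5055$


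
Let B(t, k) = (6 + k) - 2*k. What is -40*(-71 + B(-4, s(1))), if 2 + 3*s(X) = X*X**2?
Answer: 7760/3 ≈ 2586.7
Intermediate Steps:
s(X) = -2/3 + X**3/3 (s(X) = -2/3 + (X*X**2)/3 = -2/3 + X**3/3)
B(t, k) = 6 - k
-40*(-71 + B(-4, s(1))) = -40*(-71 + (6 - (-2/3 + (1/3)*1**3))) = -40*(-71 + (6 - (-2/3 + (1/3)*1))) = -40*(-71 + (6 - (-2/3 + 1/3))) = -40*(-71 + (6 - 1*(-1/3))) = -40*(-71 + (6 + 1/3)) = -40*(-71 + 19/3) = -40*(-194/3) = 7760/3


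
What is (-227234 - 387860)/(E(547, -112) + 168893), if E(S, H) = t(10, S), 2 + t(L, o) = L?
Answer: -615094/168901 ≈ -3.6417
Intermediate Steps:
t(L, o) = -2 + L
E(S, H) = 8 (E(S, H) = -2 + 10 = 8)
(-227234 - 387860)/(E(547, -112) + 168893) = (-227234 - 387860)/(8 + 168893) = -615094/168901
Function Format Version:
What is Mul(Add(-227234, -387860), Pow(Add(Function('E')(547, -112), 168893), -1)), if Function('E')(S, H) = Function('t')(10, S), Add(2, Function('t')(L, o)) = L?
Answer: Rational(-615094, 168901) ≈ -3.6417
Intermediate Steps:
Function('t')(L, o) = Add(-2, L)
Function('E')(S, H) = 8 (Function('E')(S, H) = Add(-2, 10) = 8)
Mul(Add(-227234, -387860), Pow(Add(Function('E')(547, -112), 168893), -1)) = Mul(Add(-227234, -387860), Pow(Add(8, 168893), -1)) = Mul(-615094, Pow(168901, -1)) = Mul(-615094, Rational(1, 168901)) = Rational(-615094, 168901)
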